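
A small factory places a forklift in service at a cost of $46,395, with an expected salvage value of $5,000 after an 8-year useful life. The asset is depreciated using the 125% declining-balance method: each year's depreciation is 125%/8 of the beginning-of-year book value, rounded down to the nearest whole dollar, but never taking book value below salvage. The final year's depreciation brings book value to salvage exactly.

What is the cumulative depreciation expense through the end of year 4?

$22,879

Depreciable base = $46,395 − $5,000 = $41,395.
Year 1: ⌊$46,395 × 125%/8⌋ = $7,249. Book value $39,146.
Year 2: ⌊$39,146 × 125%/8⌋ = $6,116. Book value $33,030.
Year 3: ⌊$33,030 × 125%/8⌋ = $5,160. Book value $27,870.
Year 4: ⌊$27,870 × 125%/8⌋ = $4,354. Book value $23,516.
Accumulated through year 4 = $46,395 − $23,516 = $22,879.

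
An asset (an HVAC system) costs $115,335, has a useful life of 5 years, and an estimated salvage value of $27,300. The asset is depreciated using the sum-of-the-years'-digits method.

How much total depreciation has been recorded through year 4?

Depreciable base = $115,335 − $27,300 = $88,035.
Sum of the years' digits = 5+4+3+2+1 = 15.
Year 1: $88,035 × 5/15 = $29,345. Book value $85,990.
Year 2: $88,035 × 4/15 = $23,476. Book value $62,514.
Year 3: $88,035 × 3/15 = $17,607. Book value $44,907.
Year 4: $88,035 × 2/15 = $11,738. Book value $33,169.
Accumulated through year 4 = $115,335 − $33,169 = $82,166.

$82,166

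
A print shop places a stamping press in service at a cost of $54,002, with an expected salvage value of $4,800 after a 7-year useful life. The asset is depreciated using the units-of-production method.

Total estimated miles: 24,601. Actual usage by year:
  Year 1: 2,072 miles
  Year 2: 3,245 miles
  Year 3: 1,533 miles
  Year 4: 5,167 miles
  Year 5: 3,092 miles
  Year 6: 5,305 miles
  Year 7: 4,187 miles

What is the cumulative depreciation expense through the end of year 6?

$40,828

Depreciable base = $54,002 − $4,800 = $49,202.
Rate = $49,202 / 24,601 miles = $2 per mile.
Year 1: 2,072 × $2 = $4,144. Book value $49,858.
Year 2: 3,245 × $2 = $6,490. Book value $43,368.
Year 3: 1,533 × $2 = $3,066. Book value $40,302.
Year 4: 5,167 × $2 = $10,334. Book value $29,968.
Year 5: 3,092 × $2 = $6,184. Book value $23,784.
Year 6: 5,305 × $2 = $10,610. Book value $13,174.
Accumulated through year 6 = $54,002 − $13,174 = $40,828.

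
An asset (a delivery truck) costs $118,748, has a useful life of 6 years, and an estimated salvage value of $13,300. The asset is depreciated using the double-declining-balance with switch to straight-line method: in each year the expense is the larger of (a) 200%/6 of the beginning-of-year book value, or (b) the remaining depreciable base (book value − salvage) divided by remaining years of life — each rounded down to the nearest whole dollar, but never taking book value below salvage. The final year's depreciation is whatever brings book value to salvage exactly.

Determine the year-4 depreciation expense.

Depreciable base = $118,748 − $13,300 = $105,448.
Year 1: DB = ⌊$118,748 × 200%/6⌋ = $39,582; SL = ⌊$105,448/6⌋ = $17,574 → take DB $39,582. Book value $79,166.
Year 2: DB = ⌊$79,166 × 200%/6⌋ = $26,388; SL = ⌊$65,866/5⌋ = $13,173 → take DB $26,388. Book value $52,778.
Year 3: DB = ⌊$52,778 × 200%/6⌋ = $17,592; SL = ⌊$39,478/4⌋ = $9,869 → take DB $17,592. Book value $35,186.
Year 4: DB = ⌊$35,186 × 200%/6⌋ = $11,728; SL = ⌊$21,886/3⌋ = $7,295 → take DB $11,728. Book value $23,458.

$11,728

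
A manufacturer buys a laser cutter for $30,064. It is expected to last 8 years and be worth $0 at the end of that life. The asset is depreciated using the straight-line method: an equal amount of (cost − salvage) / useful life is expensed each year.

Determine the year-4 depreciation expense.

$3,758

Depreciable base = $30,064 − $0 = $30,064.
Annual expense = $30,064 / 8 = $3,758.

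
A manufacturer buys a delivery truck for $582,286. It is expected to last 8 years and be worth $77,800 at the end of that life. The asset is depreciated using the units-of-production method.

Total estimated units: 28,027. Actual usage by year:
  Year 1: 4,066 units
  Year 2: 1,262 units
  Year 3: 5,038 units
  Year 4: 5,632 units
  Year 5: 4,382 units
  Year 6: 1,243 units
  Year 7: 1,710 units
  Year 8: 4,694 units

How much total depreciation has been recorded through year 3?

$186,588

Depreciable base = $582,286 − $77,800 = $504,486.
Rate = $504,486 / 28,027 units = $18 per unit.
Year 1: 4,066 × $18 = $73,188. Book value $509,098.
Year 2: 1,262 × $18 = $22,716. Book value $486,382.
Year 3: 5,038 × $18 = $90,684. Book value $395,698.
Accumulated through year 3 = $582,286 − $395,698 = $186,588.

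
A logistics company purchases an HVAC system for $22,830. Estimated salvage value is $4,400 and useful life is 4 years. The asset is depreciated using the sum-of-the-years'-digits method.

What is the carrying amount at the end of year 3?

$6,243

Depreciable base = $22,830 − $4,400 = $18,430.
Sum of the years' digits = 4+3+2+1 = 10.
Year 1: $18,430 × 4/10 = $7,372. Book value $15,458.
Year 2: $18,430 × 3/10 = $5,529. Book value $9,929.
Year 3: $18,430 × 2/10 = $3,686. Book value $6,243.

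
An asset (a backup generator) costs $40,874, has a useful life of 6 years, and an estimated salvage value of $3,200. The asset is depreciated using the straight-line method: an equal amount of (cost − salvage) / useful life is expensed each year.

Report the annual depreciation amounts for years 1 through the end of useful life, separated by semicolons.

Depreciable base = $40,874 − $3,200 = $37,674.
Annual expense = $37,674 / 6 = $6,279.
End of year 1: book value $34,595.
End of year 2: book value $28,316.
End of year 3: book value $22,037.
End of year 4: book value $15,758.
End of year 5: book value $9,479.
End of year 6: book value $3,200.

$6,279; $6,279; $6,279; $6,279; $6,279; $6,279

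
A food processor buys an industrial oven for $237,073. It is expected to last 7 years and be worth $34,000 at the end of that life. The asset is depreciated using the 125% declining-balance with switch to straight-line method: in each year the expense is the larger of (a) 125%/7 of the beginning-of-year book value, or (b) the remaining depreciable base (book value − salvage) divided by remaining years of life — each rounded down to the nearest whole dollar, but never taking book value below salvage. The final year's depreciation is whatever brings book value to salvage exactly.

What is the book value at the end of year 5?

Depreciable base = $237,073 − $34,000 = $203,073.
Year 1: DB = ⌊$237,073 × 125%/7⌋ = $42,334; SL = ⌊$203,073/7⌋ = $29,010 → take DB $42,334. Book value $194,739.
Year 2: DB = ⌊$194,739 × 125%/7⌋ = $34,774; SL = ⌊$160,739/6⌋ = $26,789 → take DB $34,774. Book value $159,965.
Year 3: DB = ⌊$159,965 × 125%/7⌋ = $28,565; SL = ⌊$125,965/5⌋ = $25,193 → take DB $28,565. Book value $131,400.
Year 4: DB = ⌊$131,400 × 125%/7⌋ = $23,464; SL = ⌊$97,400/4⌋ = $24,350 → take SL $24,350. Book value $107,050.
Year 5: DB = ⌊$107,050 × 125%/7⌋ = $19,116; SL = ⌊$73,050/3⌋ = $24,350 → take SL $24,350. Book value $82,700.

$82,700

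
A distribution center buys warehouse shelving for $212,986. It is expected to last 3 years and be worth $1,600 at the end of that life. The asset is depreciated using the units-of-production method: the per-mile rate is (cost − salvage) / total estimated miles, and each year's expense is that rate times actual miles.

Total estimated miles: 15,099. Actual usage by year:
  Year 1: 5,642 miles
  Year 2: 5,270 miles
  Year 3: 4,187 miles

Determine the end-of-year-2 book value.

Depreciable base = $212,986 − $1,600 = $211,386.
Rate = $211,386 / 15,099 miles = $14 per mile.
Year 1: 5,642 × $14 = $78,988. Book value $133,998.
Year 2: 5,270 × $14 = $73,780. Book value $60,218.

$60,218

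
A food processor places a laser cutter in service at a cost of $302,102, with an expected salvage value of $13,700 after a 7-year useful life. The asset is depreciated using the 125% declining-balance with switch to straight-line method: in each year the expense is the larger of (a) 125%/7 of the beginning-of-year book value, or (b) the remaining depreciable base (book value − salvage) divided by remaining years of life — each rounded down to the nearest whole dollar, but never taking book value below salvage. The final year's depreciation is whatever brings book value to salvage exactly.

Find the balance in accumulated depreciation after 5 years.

Depreciable base = $302,102 − $13,700 = $288,402.
Year 1: DB = ⌊$302,102 × 125%/7⌋ = $53,946; SL = ⌊$288,402/7⌋ = $41,200 → take DB $53,946. Book value $248,156.
Year 2: DB = ⌊$248,156 × 125%/7⌋ = $44,313; SL = ⌊$234,456/6⌋ = $39,076 → take DB $44,313. Book value $203,843.
Year 3: DB = ⌊$203,843 × 125%/7⌋ = $36,400; SL = ⌊$190,143/5⌋ = $38,028 → take SL $38,028. Book value $165,815.
Year 4: DB = ⌊$165,815 × 125%/7⌋ = $29,609; SL = ⌊$152,115/4⌋ = $38,028 → take SL $38,028. Book value $127,787.
Year 5: DB = ⌊$127,787 × 125%/7⌋ = $22,819; SL = ⌊$114,087/3⌋ = $38,029 → take SL $38,029. Book value $89,758.
Accumulated through year 5 = $302,102 − $89,758 = $212,344.

$212,344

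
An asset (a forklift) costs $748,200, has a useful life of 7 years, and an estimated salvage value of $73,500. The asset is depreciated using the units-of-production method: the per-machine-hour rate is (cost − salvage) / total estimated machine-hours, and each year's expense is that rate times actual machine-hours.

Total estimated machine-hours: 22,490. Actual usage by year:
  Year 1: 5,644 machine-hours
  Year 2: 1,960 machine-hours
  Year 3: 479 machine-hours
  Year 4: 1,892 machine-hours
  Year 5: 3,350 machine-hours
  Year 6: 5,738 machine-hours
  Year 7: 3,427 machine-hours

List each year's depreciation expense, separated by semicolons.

$169,320; $58,800; $14,370; $56,760; $100,500; $172,140; $102,810

Depreciable base = $748,200 − $73,500 = $674,700.
Rate = $674,700 / 22,490 machine-hours = $30 per machine-hour.
Year 1: 5,644 × $30 = $169,320. Book value $578,880.
Year 2: 1,960 × $30 = $58,800. Book value $520,080.
Year 3: 479 × $30 = $14,370. Book value $505,710.
Year 4: 1,892 × $30 = $56,760. Book value $448,950.
Year 5: 3,350 × $30 = $100,500. Book value $348,450.
Year 6: 5,738 × $30 = $172,140. Book value $176,310.
Year 7: 3,427 × $30 = $102,810. Book value $73,500.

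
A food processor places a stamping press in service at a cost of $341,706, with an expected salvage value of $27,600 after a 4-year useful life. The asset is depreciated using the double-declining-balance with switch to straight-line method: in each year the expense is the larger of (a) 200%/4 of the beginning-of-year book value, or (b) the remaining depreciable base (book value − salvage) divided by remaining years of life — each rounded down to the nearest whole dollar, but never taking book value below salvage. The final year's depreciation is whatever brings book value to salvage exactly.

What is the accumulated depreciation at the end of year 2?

Depreciable base = $341,706 − $27,600 = $314,106.
Year 1: DB = ⌊$341,706 × 200%/4⌋ = $170,853; SL = ⌊$314,106/4⌋ = $78,526 → take DB $170,853. Book value $170,853.
Year 2: DB = ⌊$170,853 × 200%/4⌋ = $85,426; SL = ⌊$143,253/3⌋ = $47,751 → take DB $85,426. Book value $85,427.
Accumulated through year 2 = $341,706 − $85,427 = $256,279.

$256,279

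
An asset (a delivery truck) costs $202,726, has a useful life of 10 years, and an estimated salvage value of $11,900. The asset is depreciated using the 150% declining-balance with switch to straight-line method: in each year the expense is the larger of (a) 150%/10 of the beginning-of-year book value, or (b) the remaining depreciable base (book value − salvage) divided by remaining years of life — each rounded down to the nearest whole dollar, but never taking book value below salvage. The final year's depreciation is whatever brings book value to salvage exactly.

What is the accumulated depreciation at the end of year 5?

Depreciable base = $202,726 − $11,900 = $190,826.
Year 1: DB = ⌊$202,726 × 150%/10⌋ = $30,408; SL = ⌊$190,826/10⌋ = $19,082 → take DB $30,408. Book value $172,318.
Year 2: DB = ⌊$172,318 × 150%/10⌋ = $25,847; SL = ⌊$160,418/9⌋ = $17,824 → take DB $25,847. Book value $146,471.
Year 3: DB = ⌊$146,471 × 150%/10⌋ = $21,970; SL = ⌊$134,571/8⌋ = $16,821 → take DB $21,970. Book value $124,501.
Year 4: DB = ⌊$124,501 × 150%/10⌋ = $18,675; SL = ⌊$112,601/7⌋ = $16,085 → take DB $18,675. Book value $105,826.
Year 5: DB = ⌊$105,826 × 150%/10⌋ = $15,873; SL = ⌊$93,926/6⌋ = $15,654 → take DB $15,873. Book value $89,953.
Accumulated through year 5 = $202,726 − $89,953 = $112,773.

$112,773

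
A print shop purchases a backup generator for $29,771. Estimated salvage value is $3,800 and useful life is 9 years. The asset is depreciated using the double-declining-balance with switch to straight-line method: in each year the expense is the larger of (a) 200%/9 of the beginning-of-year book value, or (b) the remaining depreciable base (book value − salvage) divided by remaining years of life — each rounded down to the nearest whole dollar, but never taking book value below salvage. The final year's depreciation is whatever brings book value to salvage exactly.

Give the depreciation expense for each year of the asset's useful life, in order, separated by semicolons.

Depreciable base = $29,771 − $3,800 = $25,971.
Year 1: DB = ⌊$29,771 × 200%/9⌋ = $6,615; SL = ⌊$25,971/9⌋ = $2,885 → take DB $6,615. Book value $23,156.
Year 2: DB = ⌊$23,156 × 200%/9⌋ = $5,145; SL = ⌊$19,356/8⌋ = $2,419 → take DB $5,145. Book value $18,011.
Year 3: DB = ⌊$18,011 × 200%/9⌋ = $4,002; SL = ⌊$14,211/7⌋ = $2,030 → take DB $4,002. Book value $14,009.
Year 4: DB = ⌊$14,009 × 200%/9⌋ = $3,113; SL = ⌊$10,209/6⌋ = $1,701 → take DB $3,113. Book value $10,896.
Year 5: DB = ⌊$10,896 × 200%/9⌋ = $2,421; SL = ⌊$7,096/5⌋ = $1,419 → take DB $2,421. Book value $8,475.
Year 6: DB = ⌊$8,475 × 200%/9⌋ = $1,883; SL = ⌊$4,675/4⌋ = $1,168 → take DB $1,883. Book value $6,592.
Year 7: DB = ⌊$6,592 × 200%/9⌋ = $1,464; SL = ⌊$2,792/3⌋ = $930 → take DB $1,464. Book value $5,128.
Year 8: DB = ⌊$5,128 × 200%/9⌋ = $1,139; SL = ⌊$1,328/2⌋ = $664 → take DB $1,139. Book value $3,989.
Year 9 (final): $3,989 − $3,800 = $189. Book value $3,800.

$6,615; $5,145; $4,002; $3,113; $2,421; $1,883; $1,464; $1,139; $189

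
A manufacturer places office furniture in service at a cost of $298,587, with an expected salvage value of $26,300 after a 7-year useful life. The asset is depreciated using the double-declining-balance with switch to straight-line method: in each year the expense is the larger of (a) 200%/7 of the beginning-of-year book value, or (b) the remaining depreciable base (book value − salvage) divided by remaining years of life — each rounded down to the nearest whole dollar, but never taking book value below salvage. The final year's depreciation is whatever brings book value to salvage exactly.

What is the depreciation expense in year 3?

Depreciable base = $298,587 − $26,300 = $272,287.
Year 1: DB = ⌊$298,587 × 200%/7⌋ = $85,310; SL = ⌊$272,287/7⌋ = $38,898 → take DB $85,310. Book value $213,277.
Year 2: DB = ⌊$213,277 × 200%/7⌋ = $60,936; SL = ⌊$186,977/6⌋ = $31,162 → take DB $60,936. Book value $152,341.
Year 3: DB = ⌊$152,341 × 200%/7⌋ = $43,526; SL = ⌊$126,041/5⌋ = $25,208 → take DB $43,526. Book value $108,815.

$43,526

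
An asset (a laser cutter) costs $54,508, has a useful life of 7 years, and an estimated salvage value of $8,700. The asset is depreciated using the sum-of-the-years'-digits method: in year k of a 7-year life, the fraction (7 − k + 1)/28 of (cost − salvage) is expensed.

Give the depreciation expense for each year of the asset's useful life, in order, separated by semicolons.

Depreciable base = $54,508 − $8,700 = $45,808.
Sum of the years' digits = 7+6+5+4+3+2+1 = 28.
Year 1: $45,808 × 7/28 = $11,452. Book value $43,056.
Year 2: $45,808 × 6/28 = $9,816. Book value $33,240.
Year 3: $45,808 × 5/28 = $8,180. Book value $25,060.
Year 4: $45,808 × 4/28 = $6,544. Book value $18,516.
Year 5: $45,808 × 3/28 = $4,908. Book value $13,608.
Year 6: $45,808 × 2/28 = $3,272. Book value $10,336.
Year 7: $45,808 × 1/28 = $1,636. Book value $8,700.

$11,452; $9,816; $8,180; $6,544; $4,908; $3,272; $1,636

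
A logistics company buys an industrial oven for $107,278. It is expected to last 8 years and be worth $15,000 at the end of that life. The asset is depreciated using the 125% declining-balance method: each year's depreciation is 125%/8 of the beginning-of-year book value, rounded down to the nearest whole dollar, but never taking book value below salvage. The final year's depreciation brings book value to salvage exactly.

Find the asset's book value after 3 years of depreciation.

$64,440

Depreciable base = $107,278 − $15,000 = $92,278.
Year 1: ⌊$107,278 × 125%/8⌋ = $16,762. Book value $90,516.
Year 2: ⌊$90,516 × 125%/8⌋ = $14,143. Book value $76,373.
Year 3: ⌊$76,373 × 125%/8⌋ = $11,933. Book value $64,440.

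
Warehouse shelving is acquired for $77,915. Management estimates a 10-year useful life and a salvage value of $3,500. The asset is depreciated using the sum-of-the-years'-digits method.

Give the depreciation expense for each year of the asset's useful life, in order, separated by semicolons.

Depreciable base = $77,915 − $3,500 = $74,415.
Sum of the years' digits = 10+9+8+7+6+5+4+3+2+1 = 55.
Year 1: $74,415 × 10/55 = $13,530. Book value $64,385.
Year 2: $74,415 × 9/55 = $12,177. Book value $52,208.
Year 3: $74,415 × 8/55 = $10,824. Book value $41,384.
Year 4: $74,415 × 7/55 = $9,471. Book value $31,913.
Year 5: $74,415 × 6/55 = $8,118. Book value $23,795.
Year 6: $74,415 × 5/55 = $6,765. Book value $17,030.
Year 7: $74,415 × 4/55 = $5,412. Book value $11,618.
Year 8: $74,415 × 3/55 = $4,059. Book value $7,559.
Year 9: $74,415 × 2/55 = $2,706. Book value $4,853.
Year 10: $74,415 × 1/55 = $1,353. Book value $3,500.

$13,530; $12,177; $10,824; $9,471; $8,118; $6,765; $5,412; $4,059; $2,706; $1,353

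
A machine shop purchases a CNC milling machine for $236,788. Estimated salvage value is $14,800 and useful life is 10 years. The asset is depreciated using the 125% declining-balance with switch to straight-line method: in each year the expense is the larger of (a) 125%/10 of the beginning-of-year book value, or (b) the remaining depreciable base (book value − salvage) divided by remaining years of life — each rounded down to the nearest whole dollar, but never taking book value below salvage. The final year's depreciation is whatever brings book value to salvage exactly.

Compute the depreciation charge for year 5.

$20,547

Depreciable base = $236,788 − $14,800 = $221,988.
Year 1: DB = ⌊$236,788 × 125%/10⌋ = $29,598; SL = ⌊$221,988/10⌋ = $22,198 → take DB $29,598. Book value $207,190.
Year 2: DB = ⌊$207,190 × 125%/10⌋ = $25,898; SL = ⌊$192,390/9⌋ = $21,376 → take DB $25,898. Book value $181,292.
Year 3: DB = ⌊$181,292 × 125%/10⌋ = $22,661; SL = ⌊$166,492/8⌋ = $20,811 → take DB $22,661. Book value $158,631.
Year 4: DB = ⌊$158,631 × 125%/10⌋ = $19,828; SL = ⌊$143,831/7⌋ = $20,547 → take SL $20,547. Book value $138,084.
Year 5: DB = ⌊$138,084 × 125%/10⌋ = $17,260; SL = ⌊$123,284/6⌋ = $20,547 → take SL $20,547. Book value $117,537.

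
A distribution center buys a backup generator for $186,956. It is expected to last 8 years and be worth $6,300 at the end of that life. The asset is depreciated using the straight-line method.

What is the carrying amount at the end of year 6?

Depreciable base = $186,956 − $6,300 = $180,656.
Annual expense = $180,656 / 8 = $22,582.
End of year 1: book value $164,374.
End of year 2: book value $141,792.
End of year 3: book value $119,210.
End of year 4: book value $96,628.
End of year 5: book value $74,046.
End of year 6: book value $51,464.

$51,464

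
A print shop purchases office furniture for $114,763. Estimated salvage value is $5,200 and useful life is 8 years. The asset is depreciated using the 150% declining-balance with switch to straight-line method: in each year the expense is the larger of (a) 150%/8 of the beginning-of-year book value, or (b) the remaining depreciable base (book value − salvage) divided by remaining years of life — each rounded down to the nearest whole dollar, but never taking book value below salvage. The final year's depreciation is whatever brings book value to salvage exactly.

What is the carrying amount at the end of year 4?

$50,016

Depreciable base = $114,763 − $5,200 = $109,563.
Year 1: DB = ⌊$114,763 × 150%/8⌋ = $21,518; SL = ⌊$109,563/8⌋ = $13,695 → take DB $21,518. Book value $93,245.
Year 2: DB = ⌊$93,245 × 150%/8⌋ = $17,483; SL = ⌊$88,045/7⌋ = $12,577 → take DB $17,483. Book value $75,762.
Year 3: DB = ⌊$75,762 × 150%/8⌋ = $14,205; SL = ⌊$70,562/6⌋ = $11,760 → take DB $14,205. Book value $61,557.
Year 4: DB = ⌊$61,557 × 150%/8⌋ = $11,541; SL = ⌊$56,357/5⌋ = $11,271 → take DB $11,541. Book value $50,016.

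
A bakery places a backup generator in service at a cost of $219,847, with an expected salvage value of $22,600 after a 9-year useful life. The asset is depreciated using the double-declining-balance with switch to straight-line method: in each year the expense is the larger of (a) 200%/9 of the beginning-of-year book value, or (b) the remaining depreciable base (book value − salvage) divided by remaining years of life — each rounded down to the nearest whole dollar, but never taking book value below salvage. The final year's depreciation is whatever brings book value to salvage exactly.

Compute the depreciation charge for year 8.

Depreciable base = $219,847 − $22,600 = $197,247.
Year 1: DB = ⌊$219,847 × 200%/9⌋ = $48,854; SL = ⌊$197,247/9⌋ = $21,916 → take DB $48,854. Book value $170,993.
Year 2: DB = ⌊$170,993 × 200%/9⌋ = $37,998; SL = ⌊$148,393/8⌋ = $18,549 → take DB $37,998. Book value $132,995.
Year 3: DB = ⌊$132,995 × 200%/9⌋ = $29,554; SL = ⌊$110,395/7⌋ = $15,770 → take DB $29,554. Book value $103,441.
Year 4: DB = ⌊$103,441 × 200%/9⌋ = $22,986; SL = ⌊$80,841/6⌋ = $13,473 → take DB $22,986. Book value $80,455.
Year 5: DB = ⌊$80,455 × 200%/9⌋ = $17,878; SL = ⌊$57,855/5⌋ = $11,571 → take DB $17,878. Book value $62,577.
Year 6: DB = ⌊$62,577 × 200%/9⌋ = $13,906; SL = ⌊$39,977/4⌋ = $9,994 → take DB $13,906. Book value $48,671.
Year 7: DB = ⌊$48,671 × 200%/9⌋ = $10,815; SL = ⌊$26,071/3⌋ = $8,690 → take DB $10,815. Book value $37,856.
Year 8: DB = ⌊$37,856 × 200%/9⌋ = $8,412; SL = ⌊$15,256/2⌋ = $7,628 → take DB $8,412. Book value $29,444.

$8,412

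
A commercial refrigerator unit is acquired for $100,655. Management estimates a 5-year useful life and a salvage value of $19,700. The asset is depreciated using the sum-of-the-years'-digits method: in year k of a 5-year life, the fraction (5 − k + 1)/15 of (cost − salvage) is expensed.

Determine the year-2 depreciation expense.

$21,588

Depreciable base = $100,655 − $19,700 = $80,955.
Sum of the years' digits = 5+4+3+2+1 = 15.
Year 1: $80,955 × 5/15 = $26,985. Book value $73,670.
Year 2: $80,955 × 4/15 = $21,588. Book value $52,082.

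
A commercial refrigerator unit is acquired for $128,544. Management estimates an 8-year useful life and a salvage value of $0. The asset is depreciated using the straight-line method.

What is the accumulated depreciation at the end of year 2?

Depreciable base = $128,544 − $0 = $128,544.
Annual expense = $128,544 / 8 = $16,068.
End of year 1: book value $112,476.
End of year 2: book value $96,408.
Accumulated through year 2 = $128,544 − $96,408 = $32,136.

$32,136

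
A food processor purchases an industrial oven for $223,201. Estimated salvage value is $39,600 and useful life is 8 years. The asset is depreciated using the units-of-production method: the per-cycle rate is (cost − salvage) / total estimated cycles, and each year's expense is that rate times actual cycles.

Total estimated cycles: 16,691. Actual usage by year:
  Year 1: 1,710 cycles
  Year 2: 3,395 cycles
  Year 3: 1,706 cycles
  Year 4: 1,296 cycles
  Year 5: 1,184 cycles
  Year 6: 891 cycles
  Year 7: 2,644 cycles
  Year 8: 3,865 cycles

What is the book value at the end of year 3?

Depreciable base = $223,201 − $39,600 = $183,601.
Rate = $183,601 / 16,691 cycles = $11 per cycle.
Year 1: 1,710 × $11 = $18,810. Book value $204,391.
Year 2: 3,395 × $11 = $37,345. Book value $167,046.
Year 3: 1,706 × $11 = $18,766. Book value $148,280.

$148,280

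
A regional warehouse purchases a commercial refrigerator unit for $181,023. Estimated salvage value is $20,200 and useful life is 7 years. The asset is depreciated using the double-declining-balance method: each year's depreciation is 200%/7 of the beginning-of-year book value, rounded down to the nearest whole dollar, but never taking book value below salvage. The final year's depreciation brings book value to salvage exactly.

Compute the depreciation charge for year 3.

Depreciable base = $181,023 − $20,200 = $160,823.
Year 1: ⌊$181,023 × 200%/7⌋ = $51,720. Book value $129,303.
Year 2: ⌊$129,303 × 200%/7⌋ = $36,943. Book value $92,360.
Year 3: ⌊$92,360 × 200%/7⌋ = $26,388. Book value $65,972.

$26,388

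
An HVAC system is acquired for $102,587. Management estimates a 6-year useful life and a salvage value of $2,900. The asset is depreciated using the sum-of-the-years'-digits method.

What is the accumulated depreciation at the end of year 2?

Depreciable base = $102,587 − $2,900 = $99,687.
Sum of the years' digits = 6+5+4+3+2+1 = 21.
Year 1: $99,687 × 6/21 = $28,482. Book value $74,105.
Year 2: $99,687 × 5/21 = $23,735. Book value $50,370.
Accumulated through year 2 = $102,587 − $50,370 = $52,217.

$52,217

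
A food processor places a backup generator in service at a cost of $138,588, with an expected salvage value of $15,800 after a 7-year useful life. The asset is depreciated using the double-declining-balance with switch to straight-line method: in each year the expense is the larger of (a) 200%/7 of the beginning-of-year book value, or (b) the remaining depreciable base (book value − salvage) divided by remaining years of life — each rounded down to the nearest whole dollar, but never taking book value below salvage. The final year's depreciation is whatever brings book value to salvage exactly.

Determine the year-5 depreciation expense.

Depreciable base = $138,588 − $15,800 = $122,788.
Year 1: DB = ⌊$138,588 × 200%/7⌋ = $39,596; SL = ⌊$122,788/7⌋ = $17,541 → take DB $39,596. Book value $98,992.
Year 2: DB = ⌊$98,992 × 200%/7⌋ = $28,283; SL = ⌊$83,192/6⌋ = $13,865 → take DB $28,283. Book value $70,709.
Year 3: DB = ⌊$70,709 × 200%/7⌋ = $20,202; SL = ⌊$54,909/5⌋ = $10,981 → take DB $20,202. Book value $50,507.
Year 4: DB = ⌊$50,507 × 200%/7⌋ = $14,430; SL = ⌊$34,707/4⌋ = $8,676 → take DB $14,430. Book value $36,077.
Year 5: DB = ⌊$36,077 × 200%/7⌋ = $10,307; SL = ⌊$20,277/3⌋ = $6,759 → take DB $10,307. Book value $25,770.

$10,307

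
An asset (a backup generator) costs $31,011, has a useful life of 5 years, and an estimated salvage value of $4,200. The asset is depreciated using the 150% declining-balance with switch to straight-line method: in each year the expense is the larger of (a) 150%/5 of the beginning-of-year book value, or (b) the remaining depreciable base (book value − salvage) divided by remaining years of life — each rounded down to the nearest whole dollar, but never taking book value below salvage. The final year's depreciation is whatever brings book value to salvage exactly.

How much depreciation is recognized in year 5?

$3,219

Depreciable base = $31,011 − $4,200 = $26,811.
Year 1: DB = ⌊$31,011 × 150%/5⌋ = $9,303; SL = ⌊$26,811/5⌋ = $5,362 → take DB $9,303. Book value $21,708.
Year 2: DB = ⌊$21,708 × 150%/5⌋ = $6,512; SL = ⌊$17,508/4⌋ = $4,377 → take DB $6,512. Book value $15,196.
Year 3: DB = ⌊$15,196 × 150%/5⌋ = $4,558; SL = ⌊$10,996/3⌋ = $3,665 → take DB $4,558. Book value $10,638.
Year 4: DB = ⌊$10,638 × 150%/5⌋ = $3,191; SL = ⌊$6,438/2⌋ = $3,219 → take SL $3,219. Book value $7,419.
Year 5 (final): $7,419 − $4,200 = $3,219. Book value $4,200.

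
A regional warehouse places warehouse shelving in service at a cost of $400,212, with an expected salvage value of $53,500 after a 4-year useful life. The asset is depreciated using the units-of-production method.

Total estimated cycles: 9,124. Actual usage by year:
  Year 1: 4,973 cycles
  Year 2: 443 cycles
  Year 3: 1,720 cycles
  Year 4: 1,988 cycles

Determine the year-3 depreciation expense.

$65,360

Depreciable base = $400,212 − $53,500 = $346,712.
Rate = $346,712 / 9,124 cycles = $38 per cycle.
Year 1: 4,973 × $38 = $188,974. Book value $211,238.
Year 2: 443 × $38 = $16,834. Book value $194,404.
Year 3: 1,720 × $38 = $65,360. Book value $129,044.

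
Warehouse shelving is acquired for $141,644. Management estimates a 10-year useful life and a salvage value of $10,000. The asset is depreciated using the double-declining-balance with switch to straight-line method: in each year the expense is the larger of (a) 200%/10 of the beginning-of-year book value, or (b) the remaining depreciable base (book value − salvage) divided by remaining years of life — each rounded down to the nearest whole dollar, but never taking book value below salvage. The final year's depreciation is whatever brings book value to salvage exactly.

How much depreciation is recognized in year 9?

Depreciable base = $141,644 − $10,000 = $131,644.
Year 1: DB = ⌊$141,644 × 200%/10⌋ = $28,328; SL = ⌊$131,644/10⌋ = $13,164 → take DB $28,328. Book value $113,316.
Year 2: DB = ⌊$113,316 × 200%/10⌋ = $22,663; SL = ⌊$103,316/9⌋ = $11,479 → take DB $22,663. Book value $90,653.
Year 3: DB = ⌊$90,653 × 200%/10⌋ = $18,130; SL = ⌊$80,653/8⌋ = $10,081 → take DB $18,130. Book value $72,523.
Year 4: DB = ⌊$72,523 × 200%/10⌋ = $14,504; SL = ⌊$62,523/7⌋ = $8,931 → take DB $14,504. Book value $58,019.
Year 5: DB = ⌊$58,019 × 200%/10⌋ = $11,603; SL = ⌊$48,019/6⌋ = $8,003 → take DB $11,603. Book value $46,416.
Year 6: DB = ⌊$46,416 × 200%/10⌋ = $9,283; SL = ⌊$36,416/5⌋ = $7,283 → take DB $9,283. Book value $37,133.
Year 7: DB = ⌊$37,133 × 200%/10⌋ = $7,426; SL = ⌊$27,133/4⌋ = $6,783 → take DB $7,426. Book value $29,707.
Year 8: DB = ⌊$29,707 × 200%/10⌋ = $5,941; SL = ⌊$19,707/3⌋ = $6,569 → take SL $6,569. Book value $23,138.
Year 9: DB = ⌊$23,138 × 200%/10⌋ = $4,627; SL = ⌊$13,138/2⌋ = $6,569 → take SL $6,569. Book value $16,569.

$6,569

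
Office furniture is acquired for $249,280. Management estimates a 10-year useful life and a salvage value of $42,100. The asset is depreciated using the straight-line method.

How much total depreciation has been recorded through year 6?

$124,308

Depreciable base = $249,280 − $42,100 = $207,180.
Annual expense = $207,180 / 10 = $20,718.
End of year 1: book value $228,562.
End of year 2: book value $207,844.
End of year 3: book value $187,126.
End of year 4: book value $166,408.
End of year 5: book value $145,690.
End of year 6: book value $124,972.
Accumulated through year 6 = $249,280 − $124,972 = $124,308.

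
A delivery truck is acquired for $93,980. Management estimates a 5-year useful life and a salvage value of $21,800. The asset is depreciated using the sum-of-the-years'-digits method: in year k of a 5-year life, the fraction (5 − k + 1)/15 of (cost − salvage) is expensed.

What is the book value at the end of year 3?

Depreciable base = $93,980 − $21,800 = $72,180.
Sum of the years' digits = 5+4+3+2+1 = 15.
Year 1: $72,180 × 5/15 = $24,060. Book value $69,920.
Year 2: $72,180 × 4/15 = $19,248. Book value $50,672.
Year 3: $72,180 × 3/15 = $14,436. Book value $36,236.

$36,236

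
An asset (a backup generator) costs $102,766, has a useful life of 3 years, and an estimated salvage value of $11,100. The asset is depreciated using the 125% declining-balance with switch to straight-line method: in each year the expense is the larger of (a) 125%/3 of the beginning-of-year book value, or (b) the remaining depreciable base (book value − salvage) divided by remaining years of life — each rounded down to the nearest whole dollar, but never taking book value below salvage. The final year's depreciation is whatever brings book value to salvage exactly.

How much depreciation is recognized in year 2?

Depreciable base = $102,766 − $11,100 = $91,666.
Year 1: DB = ⌊$102,766 × 125%/3⌋ = $42,819; SL = ⌊$91,666/3⌋ = $30,555 → take DB $42,819. Book value $59,947.
Year 2: DB = ⌊$59,947 × 125%/3⌋ = $24,977; SL = ⌊$48,847/2⌋ = $24,423 → take DB $24,977. Book value $34,970.

$24,977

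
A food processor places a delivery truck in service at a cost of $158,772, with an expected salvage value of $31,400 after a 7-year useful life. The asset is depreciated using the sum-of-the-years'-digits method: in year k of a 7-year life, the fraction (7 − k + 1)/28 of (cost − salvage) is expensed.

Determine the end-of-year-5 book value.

Depreciable base = $158,772 − $31,400 = $127,372.
Sum of the years' digits = 7+6+5+4+3+2+1 = 28.
Year 1: $127,372 × 7/28 = $31,843. Book value $126,929.
Year 2: $127,372 × 6/28 = $27,294. Book value $99,635.
Year 3: $127,372 × 5/28 = $22,745. Book value $76,890.
Year 4: $127,372 × 4/28 = $18,196. Book value $58,694.
Year 5: $127,372 × 3/28 = $13,647. Book value $45,047.

$45,047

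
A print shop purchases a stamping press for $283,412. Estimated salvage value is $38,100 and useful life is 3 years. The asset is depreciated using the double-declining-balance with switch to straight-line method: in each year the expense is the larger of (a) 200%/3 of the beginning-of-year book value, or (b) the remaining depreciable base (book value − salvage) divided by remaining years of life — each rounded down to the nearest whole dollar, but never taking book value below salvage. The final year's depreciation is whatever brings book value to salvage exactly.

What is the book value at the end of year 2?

Depreciable base = $283,412 − $38,100 = $245,312.
Year 1: DB = ⌊$283,412 × 200%/3⌋ = $188,941; SL = ⌊$245,312/3⌋ = $81,770 → take DB $188,941. Book value $94,471.
Year 2: DB = ⌊$94,471 × 200%/3⌋ = $62,980; SL = ⌊$56,371/2⌋ = $28,185 → take DB $62,980, capped at $56,371. Book value $38,100.

$38,100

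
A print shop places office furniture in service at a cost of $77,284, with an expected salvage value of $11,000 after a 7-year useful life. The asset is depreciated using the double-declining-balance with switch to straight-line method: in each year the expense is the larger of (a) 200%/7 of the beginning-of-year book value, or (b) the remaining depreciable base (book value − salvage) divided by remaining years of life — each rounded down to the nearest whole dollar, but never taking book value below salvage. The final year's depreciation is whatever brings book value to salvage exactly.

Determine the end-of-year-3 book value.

Depreciable base = $77,284 − $11,000 = $66,284.
Year 1: DB = ⌊$77,284 × 200%/7⌋ = $22,081; SL = ⌊$66,284/7⌋ = $9,469 → take DB $22,081. Book value $55,203.
Year 2: DB = ⌊$55,203 × 200%/7⌋ = $15,772; SL = ⌊$44,203/6⌋ = $7,367 → take DB $15,772. Book value $39,431.
Year 3: DB = ⌊$39,431 × 200%/7⌋ = $11,266; SL = ⌊$28,431/5⌋ = $5,686 → take DB $11,266. Book value $28,165.

$28,165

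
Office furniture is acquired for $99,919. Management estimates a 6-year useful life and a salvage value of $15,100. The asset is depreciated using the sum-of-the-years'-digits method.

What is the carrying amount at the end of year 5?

Depreciable base = $99,919 − $15,100 = $84,819.
Sum of the years' digits = 6+5+4+3+2+1 = 21.
Year 1: $84,819 × 6/21 = $24,234. Book value $75,685.
Year 2: $84,819 × 5/21 = $20,195. Book value $55,490.
Year 3: $84,819 × 4/21 = $16,156. Book value $39,334.
Year 4: $84,819 × 3/21 = $12,117. Book value $27,217.
Year 5: $84,819 × 2/21 = $8,078. Book value $19,139.

$19,139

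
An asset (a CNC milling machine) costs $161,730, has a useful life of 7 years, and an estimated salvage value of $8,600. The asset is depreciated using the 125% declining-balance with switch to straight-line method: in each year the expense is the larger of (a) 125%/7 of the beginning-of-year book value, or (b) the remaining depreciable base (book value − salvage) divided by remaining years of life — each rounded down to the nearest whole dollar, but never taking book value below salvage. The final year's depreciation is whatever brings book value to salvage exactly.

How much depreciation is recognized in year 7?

$20,106

Depreciable base = $161,730 − $8,600 = $153,130.
Year 1: DB = ⌊$161,730 × 125%/7⌋ = $28,880; SL = ⌊$153,130/7⌋ = $21,875 → take DB $28,880. Book value $132,850.
Year 2: DB = ⌊$132,850 × 125%/7⌋ = $23,723; SL = ⌊$124,250/6⌋ = $20,708 → take DB $23,723. Book value $109,127.
Year 3: DB = ⌊$109,127 × 125%/7⌋ = $19,486; SL = ⌊$100,527/5⌋ = $20,105 → take SL $20,105. Book value $89,022.
Year 4: DB = ⌊$89,022 × 125%/7⌋ = $15,896; SL = ⌊$80,422/4⌋ = $20,105 → take SL $20,105. Book value $68,917.
Year 5: DB = ⌊$68,917 × 125%/7⌋ = $12,306; SL = ⌊$60,317/3⌋ = $20,105 → take SL $20,105. Book value $48,812.
Year 6: DB = ⌊$48,812 × 125%/7⌋ = $8,716; SL = ⌊$40,212/2⌋ = $20,106 → take SL $20,106. Book value $28,706.
Year 7 (final): $28,706 − $8,600 = $20,106. Book value $8,600.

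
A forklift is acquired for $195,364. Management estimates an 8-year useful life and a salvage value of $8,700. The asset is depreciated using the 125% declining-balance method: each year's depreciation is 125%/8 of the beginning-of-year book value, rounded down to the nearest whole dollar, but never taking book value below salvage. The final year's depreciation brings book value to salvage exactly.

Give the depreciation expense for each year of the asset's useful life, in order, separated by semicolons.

Depreciable base = $195,364 − $8,700 = $186,664.
Year 1: ⌊$195,364 × 125%/8⌋ = $30,525. Book value $164,839.
Year 2: ⌊$164,839 × 125%/8⌋ = $25,756. Book value $139,083.
Year 3: ⌊$139,083 × 125%/8⌋ = $21,731. Book value $117,352.
Year 4: ⌊$117,352 × 125%/8⌋ = $18,336. Book value $99,016.
Year 5: ⌊$99,016 × 125%/8⌋ = $15,471. Book value $83,545.
Year 6: ⌊$83,545 × 125%/8⌋ = $13,053. Book value $70,492.
Year 7: ⌊$70,492 × 125%/8⌋ = $11,014. Book value $59,478.
Year 8 (final): $59,478 − $8,700 = $50,778. Book value $8,700.

$30,525; $25,756; $21,731; $18,336; $15,471; $13,053; $11,014; $50,778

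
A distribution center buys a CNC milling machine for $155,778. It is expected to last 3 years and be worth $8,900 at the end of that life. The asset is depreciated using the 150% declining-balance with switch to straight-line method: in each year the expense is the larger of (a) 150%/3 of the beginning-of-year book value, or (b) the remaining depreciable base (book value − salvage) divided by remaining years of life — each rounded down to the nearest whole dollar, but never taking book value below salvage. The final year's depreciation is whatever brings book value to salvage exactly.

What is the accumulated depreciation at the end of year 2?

Depreciable base = $155,778 − $8,900 = $146,878.
Year 1: DB = ⌊$155,778 × 150%/3⌋ = $77,889; SL = ⌊$146,878/3⌋ = $48,959 → take DB $77,889. Book value $77,889.
Year 2: DB = ⌊$77,889 × 150%/3⌋ = $38,944; SL = ⌊$68,989/2⌋ = $34,494 → take DB $38,944. Book value $38,945.
Accumulated through year 2 = $155,778 − $38,945 = $116,833.

$116,833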